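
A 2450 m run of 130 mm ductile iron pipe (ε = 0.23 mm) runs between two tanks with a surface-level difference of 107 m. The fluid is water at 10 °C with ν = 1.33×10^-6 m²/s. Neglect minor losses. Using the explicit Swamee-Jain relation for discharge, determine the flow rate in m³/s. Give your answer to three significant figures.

Q ≈ 0.0289 m³/s

Swamee-Jain (Type II): Q = -0.965·√(gD⁵h_f/L)·ln[ε/(3.7D) + √(3.17ν²L/(gD³h_f))]
√(gD⁵h_f/L) = √(9.81·0.130⁵·107/2450) = 0.003988
ε/(3.7D) = 4.78×10^-4; √(3.17ν²L/(gD³h_f)) = 7.72×10^-5
Q = -0.965·0.003988·ln(5.554×10^-4) = 0.02885 m³/s
Check: V = 2.17 m/s, Re = 2.12×10^5, f = 0.02376, h_f = 108 m ≈ 107 m ✓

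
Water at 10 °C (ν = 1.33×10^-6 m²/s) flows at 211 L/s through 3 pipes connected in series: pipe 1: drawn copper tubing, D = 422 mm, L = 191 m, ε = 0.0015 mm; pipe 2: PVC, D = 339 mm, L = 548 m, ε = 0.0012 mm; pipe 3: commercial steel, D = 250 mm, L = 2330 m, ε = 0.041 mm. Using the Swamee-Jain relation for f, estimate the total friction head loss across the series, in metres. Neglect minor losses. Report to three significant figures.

H ≈ 134 m

Pipe 1: V = 1.509 m/s, Re = 4.79×10^5, ε/D = 3.55×10^-6, f = 0.01325, h_1 = f(L/D)V²/2g = 0.6956 m
Pipe 2: V = 2.338 m/s, Re = 5.96×10^5, ε/D = 3.54×10^-6, f = 0.01275, h_2 = f(L/D)V²/2g = 5.742 m
Pipe 3: V = 4.298 m/s, Re = 8.08×10^5, ε/D = 1.64×10^-4, f = 0.01457, h_3 = f(L/D)V²/2g = 127.9 m
Series → Q common, losses add: H = Σh = 134.3 m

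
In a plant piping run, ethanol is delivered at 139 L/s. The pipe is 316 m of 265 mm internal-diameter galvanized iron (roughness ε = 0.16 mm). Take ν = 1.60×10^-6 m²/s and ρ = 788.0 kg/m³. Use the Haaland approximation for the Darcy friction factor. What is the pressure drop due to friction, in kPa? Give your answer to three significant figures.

Δp ≈ 54.7 kPa

V = 4Q/(πD²) = 4·0.139/(π·0.265²) = 2.520 m/s
Re = VD/ν = 2.520·0.265/1.60×10^-6 = 4.17×10^5 → turbulent
ε/D = 0.16/265 = 6.04×10^-4
Haaland: f = 0.01834
h_f = f(L/D)V²/(2g) = 0.01834·(316/0.265)·2.520²/(2·9.81) = 7.080 m
Δp = ρg·h_f = 788.0·9.81·7.080 = 54.73 kPa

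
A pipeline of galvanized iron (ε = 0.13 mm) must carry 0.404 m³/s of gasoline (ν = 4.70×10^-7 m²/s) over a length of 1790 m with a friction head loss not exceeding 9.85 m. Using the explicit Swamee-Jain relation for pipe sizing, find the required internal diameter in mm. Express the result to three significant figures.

Swamee-Jain (Type III): D = 0.66·[ε^1.25·(LQ²/(gh_f))^4.75 + ν·Q^9.4·(L/(gh_f))^5.2]^0.04
LQ²/(gh_f) = 3.024; L/(gh_f) = 18.52
Term 1 = ε^1.25·(…)^4.75 = 0.00266; Term 2 = ν·Q^9.4·(…)^5.2 = 3.67×10^-4
D = 0.66·(0.00266 + 3.67×10^-4)^0.04 = 0.5233 m = 523 mm
Check: V = 1.88 m/s, Re = 2.09×10^6, f = 0.01485, h_f = 9.13 m ≈ 9.85 m ✓

D ≈ 523 mm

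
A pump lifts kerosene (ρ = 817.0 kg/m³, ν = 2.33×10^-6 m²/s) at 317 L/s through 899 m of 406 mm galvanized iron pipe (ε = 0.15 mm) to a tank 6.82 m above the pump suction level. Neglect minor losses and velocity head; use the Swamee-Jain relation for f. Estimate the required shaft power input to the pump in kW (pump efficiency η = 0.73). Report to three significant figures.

P_shaft ≈ 63.9 kW

V = 4Q/(πD²) = 2.449 m/s; Re = 4.27×10^5; ε/D = 3.69×10^-4; f = 0.01707
h_f = f(L/D)V²/2g = 11.55 m
Total head H = z + h_f = 6.82 + 11.55 = 18.37 m
P_hyd = ρgQH = 817.0·9.81·0.317·18.37 = 46.68 kW
P_shaft = P_hyd/η = 46.68/0.73 = 63.94 kW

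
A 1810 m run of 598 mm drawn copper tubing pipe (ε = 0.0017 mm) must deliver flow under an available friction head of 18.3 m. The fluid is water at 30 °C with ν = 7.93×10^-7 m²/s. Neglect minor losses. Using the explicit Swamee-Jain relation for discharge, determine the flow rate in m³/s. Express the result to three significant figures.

Q ≈ 0.964 m³/s

Swamee-Jain (Type II): Q = -0.965·√(gD⁵h_f/L)·ln[ε/(3.7D) + √(3.17ν²L/(gD³h_f))]
√(gD⁵h_f/L) = √(9.81·0.598⁵·18.3/1810) = 0.08709
ε/(3.7D) = 7.68×10^-7; √(3.17ν²L/(gD³h_f)) = 9.69×10^-6
Q = -0.965·0.08709·ln(1.046×10^-5) = 0.9638 m³/s
Check: V = 3.43 m/s, Re = 2.59×10^6, f = 0.01008, h_f = 18.3 m ≈ 18.3 m ✓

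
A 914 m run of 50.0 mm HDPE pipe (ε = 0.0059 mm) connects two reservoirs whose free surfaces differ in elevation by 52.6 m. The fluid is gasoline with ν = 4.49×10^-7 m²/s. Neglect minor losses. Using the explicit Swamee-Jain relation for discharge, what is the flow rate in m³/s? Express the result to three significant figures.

Swamee-Jain (Type II): Q = -0.965·√(gD⁵h_f/L)·ln[ε/(3.7D) + √(3.17ν²L/(gD³h_f))]
√(gD⁵h_f/L) = √(9.81·0.0500⁵·52.6/914) = 4.200×10^-4
ε/(3.7D) = 3.19×10^-5; √(3.17ν²L/(gD³h_f)) = 9.52×10^-5
Q = -0.965·4.200×10^-4·ln(1.271×10^-4) = 0.003636 m³/s
Check: V = 1.85 m/s, Re = 2.06×10^5, f = 0.01645, h_f = 52.6 m ≈ 52.6 m ✓

Q ≈ 0.00364 m³/s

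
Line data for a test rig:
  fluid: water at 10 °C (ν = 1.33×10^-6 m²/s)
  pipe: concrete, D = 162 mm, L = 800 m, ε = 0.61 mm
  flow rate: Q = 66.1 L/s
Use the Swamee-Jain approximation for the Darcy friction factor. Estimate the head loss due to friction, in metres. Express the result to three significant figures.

h_f ≈ 73.3 m

V = 4Q/(πD²) = 4·0.0661/(π·0.162²) = 3.207 m/s
Re = VD/ν = 3.207·0.162/1.33×10^-6 = 3.91×10^5 → turbulent
ε/D = 0.61/162 = 0.00377
Swamee-Jain: f = 0.02834
h_f = f(L/D)V²/(2g) = 0.02834·(800/0.162)·3.207²/(2·9.81) = 73.35 m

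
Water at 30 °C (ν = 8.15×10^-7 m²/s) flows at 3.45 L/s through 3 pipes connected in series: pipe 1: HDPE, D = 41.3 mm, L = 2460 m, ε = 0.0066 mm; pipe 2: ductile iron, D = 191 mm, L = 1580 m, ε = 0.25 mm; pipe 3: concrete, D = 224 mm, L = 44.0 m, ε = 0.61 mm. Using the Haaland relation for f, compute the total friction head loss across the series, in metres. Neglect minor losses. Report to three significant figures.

H ≈ 357 m

Pipe 1: V = 2.575 m/s, Re = 1.31×10^5, ε/D = 1.60×10^-4, f = 0.01773, h_1 = f(L/D)V²/2g = 356.9 m
Pipe 2: V = 0.1204 m/s, Re = 2.82×10^4, ε/D = 0.00131, f = 0.02660, h_2 = f(L/D)V²/2g = 0.1626 m
Pipe 3: V = 0.08755 m/s, Re = 2.41×10^4, ε/D = 0.00272, f = 0.02999, h_3 = f(L/D)V²/2g = 0.002301 m
Series → Q common, losses add: H = Σh = 357.1 m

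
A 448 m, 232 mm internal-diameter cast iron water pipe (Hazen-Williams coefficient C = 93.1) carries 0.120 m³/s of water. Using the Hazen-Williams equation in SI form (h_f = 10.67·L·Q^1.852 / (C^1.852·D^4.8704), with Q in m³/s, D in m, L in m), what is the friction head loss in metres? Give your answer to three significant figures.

h_f = 10.67·448·0.120^1.852 / (93.1^1.852·0.232^4.8704) = 26.18 m

h_f ≈ 26.2 m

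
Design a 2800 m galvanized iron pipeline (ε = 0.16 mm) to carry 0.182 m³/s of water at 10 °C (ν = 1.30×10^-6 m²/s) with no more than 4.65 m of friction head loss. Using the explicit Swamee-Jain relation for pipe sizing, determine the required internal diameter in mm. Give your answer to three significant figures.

D ≈ 496 mm

Swamee-Jain (Type III): D = 0.66·[ε^1.25·(LQ²/(gh_f))^4.75 + ν·Q^9.4·(L/(gh_f))^5.2]^0.04
LQ²/(gh_f) = 2.033; L/(gh_f) = 61.38
Term 1 = ε^1.25·(…)^4.75 = 5.24×10^-4; Term 2 = ν·Q^9.4·(…)^5.2 = 2.86×10^-4
D = 0.66·(5.24×10^-4 + 2.86×10^-4)^0.04 = 0.4964 m = 496 mm
Check: V = 0.940 m/s, Re = 3.59×10^5, f = 0.01695, h_f = 4.31 m ≈ 4.65 m ✓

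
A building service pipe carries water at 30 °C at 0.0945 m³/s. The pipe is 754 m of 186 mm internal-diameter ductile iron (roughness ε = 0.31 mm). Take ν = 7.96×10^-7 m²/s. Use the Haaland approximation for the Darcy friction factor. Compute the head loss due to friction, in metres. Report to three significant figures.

V = 4Q/(πD²) = 4·0.0945/(π·0.186²) = 3.478 m/s
Re = VD/ν = 3.478·0.186/7.96×10^-7 = 8.13×10^5 → turbulent
ε/D = 0.31/186 = 0.00167
Haaland: f = 0.02260
h_f = f(L/D)V²/(2g) = 0.02260·(754/0.186)·3.478²/(2·9.81) = 56.47 m

h_f ≈ 56.5 m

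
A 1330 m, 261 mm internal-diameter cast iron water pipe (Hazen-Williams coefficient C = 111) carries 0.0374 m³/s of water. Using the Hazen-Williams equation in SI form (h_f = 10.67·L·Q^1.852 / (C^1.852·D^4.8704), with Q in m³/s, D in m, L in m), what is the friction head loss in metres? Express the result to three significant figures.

h_f ≈ 3.65 m

h_f = 10.67·1330·0.0374^1.852 / (111^1.852·0.261^4.8704) = 3.649 m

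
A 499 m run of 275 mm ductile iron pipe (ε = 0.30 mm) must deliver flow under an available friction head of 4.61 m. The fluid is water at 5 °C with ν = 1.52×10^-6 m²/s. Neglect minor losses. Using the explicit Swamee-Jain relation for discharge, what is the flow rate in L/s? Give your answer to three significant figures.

Q ≈ 91.4 L/s

Swamee-Jain (Type II): Q = -0.965·√(gD⁵h_f/L)·ln[ε/(3.7D) + √(3.17ν²L/(gD³h_f))]
√(gD⁵h_f/L) = √(9.81·0.275⁵·4.61/499) = 0.01194
ε/(3.7D) = 2.95×10^-4; √(3.17ν²L/(gD³h_f)) = 6.23×10^-5
Q = -0.965·0.01194·ln(3.572×10^-4) = 0.09145 m³/s
Check: V = 1.54 m/s, Re = 2.79×10^5, f = 0.02118, h_f = 4.64 m ≈ 4.61 m ✓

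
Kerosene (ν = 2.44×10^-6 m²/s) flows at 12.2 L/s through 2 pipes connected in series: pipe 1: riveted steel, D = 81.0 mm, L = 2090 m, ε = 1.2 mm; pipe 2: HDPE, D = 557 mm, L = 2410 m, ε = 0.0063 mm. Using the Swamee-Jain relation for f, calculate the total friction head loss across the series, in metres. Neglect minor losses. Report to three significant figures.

H ≈ 327 m

Pipe 1: V = 2.368 m/s, Re = 7.86×10^4, ε/D = 0.0148, f = 0.04437, h_1 = f(L/D)V²/2g = 327.1 m
Pipe 2: V = 0.05007 m/s, Re = 1.14×10^4, ε/D = 1.13×10^-5, f = 0.02989, h_2 = f(L/D)V²/2g = 0.01652 m
Series → Q common, losses add: H = Σh = 327.1 m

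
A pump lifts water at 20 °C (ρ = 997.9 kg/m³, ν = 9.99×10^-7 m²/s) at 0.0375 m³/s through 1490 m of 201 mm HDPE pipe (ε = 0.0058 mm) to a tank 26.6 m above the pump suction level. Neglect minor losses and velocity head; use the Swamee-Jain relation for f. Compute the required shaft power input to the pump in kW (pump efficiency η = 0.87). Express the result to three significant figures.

V = 4Q/(πD²) = 1.182 m/s; Re = 2.38×10^5; ε/D = 2.89×10^-5; f = 0.01531
h_f = f(L/D)V²/2g = 8.080 m
Total head H = z + h_f = 26.6 + 8.080 = 34.68 m
P_hyd = ρgQH = 997.9·9.81·0.0375·34.68 = 12.73 kW
P_shaft = P_hyd/η = 12.73/0.87 = 14.63 kW

P_shaft ≈ 14.6 kW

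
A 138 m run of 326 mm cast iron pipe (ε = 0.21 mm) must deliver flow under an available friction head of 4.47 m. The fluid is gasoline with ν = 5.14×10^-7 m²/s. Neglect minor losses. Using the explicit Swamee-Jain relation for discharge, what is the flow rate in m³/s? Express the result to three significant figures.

Swamee-Jain (Type II): Q = -0.965·√(gD⁵h_f/L)·ln[ε/(3.7D) + √(3.17ν²L/(gD³h_f))]
√(gD⁵h_f/L) = √(9.81·0.326⁵·4.47/138) = 0.03421
ε/(3.7D) = 1.74×10^-4; √(3.17ν²L/(gD³h_f)) = 8.72×10^-6
Q = -0.965·0.03421·ln(1.828×10^-4) = 0.2841 m³/s
Check: V = 3.40 m/s, Re = 2.16×10^6, f = 0.01795, h_f = 4.49 m ≈ 4.47 m ✓

Q ≈ 0.284 m³/s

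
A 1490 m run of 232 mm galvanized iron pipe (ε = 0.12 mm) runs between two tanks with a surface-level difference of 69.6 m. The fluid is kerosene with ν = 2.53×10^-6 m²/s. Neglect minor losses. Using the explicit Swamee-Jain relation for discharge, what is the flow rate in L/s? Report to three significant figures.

Swamee-Jain (Type II): Q = -0.965·√(gD⁵h_f/L)·ln[ε/(3.7D) + √(3.17ν²L/(gD³h_f))]
√(gD⁵h_f/L) = √(9.81·0.232⁵·69.6/1490) = 0.01755
ε/(3.7D) = 1.40×10^-4; √(3.17ν²L/(gD³h_f)) = 5.95×10^-5
Q = -0.965·0.01755·ln(1.993×10^-4) = 0.1443 m³/s
Check: V = 3.41 m/s, Re = 3.13×10^5, f = 0.01837, h_f = 70.1 m ≈ 69.6 m ✓

Q ≈ 144 L/s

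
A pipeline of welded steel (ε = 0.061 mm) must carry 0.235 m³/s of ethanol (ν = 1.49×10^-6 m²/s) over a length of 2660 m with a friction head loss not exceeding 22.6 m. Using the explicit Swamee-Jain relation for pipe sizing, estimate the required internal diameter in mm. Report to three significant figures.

Swamee-Jain (Type III): D = 0.66·[ε^1.25·(LQ²/(gh_f))^4.75 + ν·Q^9.4·(L/(gh_f))^5.2]^0.04
LQ²/(gh_f) = 0.6626; L/(gh_f) = 12.00
Term 1 = ε^1.25·(…)^4.75 = 7.63×10^-7; Term 2 = ν·Q^9.4·(…)^5.2 = 7.46×10^-7
D = 0.66·(7.63×10^-7 + 7.46×10^-7)^0.04 = 0.3861 m = 386 mm
Check: V = 2.01 m/s, Re = 5.20×10^5, f = 0.01504, h_f = 21.3 m ≈ 22.6 m ✓

D ≈ 386 mm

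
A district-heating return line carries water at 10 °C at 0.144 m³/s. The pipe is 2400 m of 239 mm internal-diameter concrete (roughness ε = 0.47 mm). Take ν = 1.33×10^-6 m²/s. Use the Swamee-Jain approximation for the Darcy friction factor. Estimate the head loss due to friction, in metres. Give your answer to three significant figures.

V = 4Q/(πD²) = 4·0.144/(π·0.239²) = 3.210 m/s
Re = VD/ν = 3.210·0.239/1.33×10^-6 = 5.77×10^5 → turbulent
ε/D = 0.47/239 = 0.00197
Swamee-Jain: f = 0.02374
h_f = f(L/D)V²/(2g) = 0.02374·(2400/0.239)·3.210²/(2·9.81) = 125.2 m

h_f ≈ 125 m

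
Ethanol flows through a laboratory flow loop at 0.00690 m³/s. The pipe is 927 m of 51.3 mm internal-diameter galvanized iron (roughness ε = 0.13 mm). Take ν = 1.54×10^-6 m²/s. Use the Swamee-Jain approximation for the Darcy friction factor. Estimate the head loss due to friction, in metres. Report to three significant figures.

h_f ≈ 272 m

V = 4Q/(πD²) = 4·0.00690/(π·0.0513²) = 3.338 m/s
Re = VD/ν = 3.338·0.0513/1.54×10^-6 = 1.11×10^5 → turbulent
ε/D = 0.13/51.3 = 0.00253
Swamee-Jain: f = 0.02651
h_f = f(L/D)V²/(2g) = 0.02651·(927/0.0513)·3.338²/(2·9.81) = 272.1 m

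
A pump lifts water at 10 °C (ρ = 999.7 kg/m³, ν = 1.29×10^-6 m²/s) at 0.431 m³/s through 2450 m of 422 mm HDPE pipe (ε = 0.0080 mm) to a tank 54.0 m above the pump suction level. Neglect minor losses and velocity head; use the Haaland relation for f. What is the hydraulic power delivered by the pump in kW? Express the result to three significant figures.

V = 4Q/(πD²) = 3.082 m/s; Re = 1.01×10^6; ε/D = 1.90×10^-5; f = 0.01193
h_f = f(L/D)V²/2g = 33.51 m
Total head H = z + h_f = 54.0 + 33.51 = 87.51 m
P_hyd = ρgQH = 999.7·9.81·0.431·87.51 = 369.9 kW

P_hyd ≈ 370 kW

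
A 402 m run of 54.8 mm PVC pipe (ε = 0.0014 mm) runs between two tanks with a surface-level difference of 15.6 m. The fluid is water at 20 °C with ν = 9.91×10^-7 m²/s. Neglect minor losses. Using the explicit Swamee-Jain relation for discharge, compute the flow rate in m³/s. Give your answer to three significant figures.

Q ≈ 0.00351 m³/s

Swamee-Jain (Type II): Q = -0.965·√(gD⁵h_f/L)·ln[ε/(3.7D) + √(3.17ν²L/(gD³h_f))]
√(gD⁵h_f/L) = √(9.81·0.0548⁵·15.6/402) = 4.337×10^-4
ε/(3.7D) = 6.90×10^-6; √(3.17ν²L/(gD³h_f)) = 2.23×10^-4
Q = -0.965·4.337×10^-4·ln(2.298×10^-4) = 0.003507 m³/s
Check: V = 1.49 m/s, Re = 8.22×10^4, f = 0.01876, h_f = 15.5 m ≈ 15.6 m ✓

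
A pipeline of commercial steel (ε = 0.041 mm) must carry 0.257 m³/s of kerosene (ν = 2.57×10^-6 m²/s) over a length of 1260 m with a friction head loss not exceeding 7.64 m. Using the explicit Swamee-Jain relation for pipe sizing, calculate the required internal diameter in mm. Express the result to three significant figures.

D ≈ 430 mm

Swamee-Jain (Type III): D = 0.66·[ε^1.25·(LQ²/(gh_f))^4.75 + ν·Q^9.4·(L/(gh_f))^5.2]^0.04
LQ²/(gh_f) = 1.110; L/(gh_f) = 16.81
Term 1 = ε^1.25·(…)^4.75 = 5.39×10^-6; Term 2 = ν·Q^9.4·(…)^5.2 = 1.72×10^-5
D = 0.66·(5.39×10^-6 + 1.72×10^-5)^0.04 = 0.4303 m = 430 mm
Check: V = 1.77 m/s, Re = 2.96×10^5, f = 0.01542, h_f = 7.19 m ≈ 7.64 m ✓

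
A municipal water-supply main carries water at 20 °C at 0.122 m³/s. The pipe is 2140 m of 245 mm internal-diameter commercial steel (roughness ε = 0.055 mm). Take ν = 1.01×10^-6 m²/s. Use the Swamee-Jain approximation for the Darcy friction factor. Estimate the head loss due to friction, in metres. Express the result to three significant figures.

V = 4Q/(πD²) = 4·0.122/(π·0.245²) = 2.588 m/s
Re = VD/ν = 2.588·0.245/1.01×10^-6 = 6.28×10^5 → turbulent
ε/D = 0.055/245 = 2.24×10^-4
Swamee-Jain: f = 0.01547
h_f = f(L/D)V²/(2g) = 0.01547·(2140/0.245)·2.588²/(2·9.81) = 46.11 m

h_f ≈ 46.1 m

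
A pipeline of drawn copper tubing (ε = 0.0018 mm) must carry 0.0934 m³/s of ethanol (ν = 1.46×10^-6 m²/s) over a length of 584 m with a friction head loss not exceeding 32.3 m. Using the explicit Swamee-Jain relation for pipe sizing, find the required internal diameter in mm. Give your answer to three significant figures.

D ≈ 180 mm

Swamee-Jain (Type III): D = 0.66·[ε^1.25·(LQ²/(gh_f))^4.75 + ν·Q^9.4·(L/(gh_f))^5.2]^0.04
LQ²/(gh_f) = 0.01608; L/(gh_f) = 1.843
Term 1 = ε^1.25·(…)^4.75 = 1.99×10^-16; Term 2 = ν·Q^9.4·(…)^5.2 = 7.35×10^-15
D = 0.66·(1.99×10^-16 + 7.35×10^-15)^0.04 = 0.1797 m = 180 mm
Check: V = 3.68 m/s, Re = 4.53×10^5, f = 0.01348, h_f = 30.2 m ≈ 32.3 m ✓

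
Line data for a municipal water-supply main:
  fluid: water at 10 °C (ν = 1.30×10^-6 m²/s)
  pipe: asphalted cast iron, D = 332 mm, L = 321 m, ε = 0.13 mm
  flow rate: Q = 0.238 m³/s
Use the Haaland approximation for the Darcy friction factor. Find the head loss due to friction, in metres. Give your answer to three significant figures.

V = 4Q/(πD²) = 4·0.238/(π·0.332²) = 2.749 m/s
Re = VD/ν = 2.749·0.332/1.30×10^-6 = 7.02×10^5 → turbulent
ε/D = 0.13/332 = 3.92×10^-4
Haaland: f = 0.01658
h_f = f(L/D)V²/(2g) = 0.01658·(321/0.332)·2.749²/(2·9.81) = 6.176 m

h_f ≈ 6.18 m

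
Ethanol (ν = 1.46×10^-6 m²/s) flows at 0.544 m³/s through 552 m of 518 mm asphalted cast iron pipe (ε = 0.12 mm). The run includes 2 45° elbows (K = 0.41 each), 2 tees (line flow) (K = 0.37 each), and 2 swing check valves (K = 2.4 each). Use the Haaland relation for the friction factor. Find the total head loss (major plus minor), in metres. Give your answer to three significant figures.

H_L ≈ 7.59 m

V = 4Q/(πD²) = 2.581 m/s; V²/2g = 0.3396 m
Re = 9.16×10^5, ε/D = 2.32×10^-4 → f = 0.01500 (Haaland)
Major: h_f = f(L/D)·V²/2g = 0.01500·1066·0.3396 = 5.430 m
Minor: ΣK = 6.36; h_m = ΣK·V²/2g = 2.160 m
Total H_L = 5.430 + 2.160 = 7.590 m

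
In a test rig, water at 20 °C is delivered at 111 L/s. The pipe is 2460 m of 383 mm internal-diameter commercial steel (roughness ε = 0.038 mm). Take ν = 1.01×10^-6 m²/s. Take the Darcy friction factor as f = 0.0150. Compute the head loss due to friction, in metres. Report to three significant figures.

h_f ≈ 4.56 m

V = 4Q/(πD²) = 4·0.111/(π·0.383²) = 0.9635 m/s
h_f = f(L/D)V²/(2g) = 0.01500·(2460/0.383)·0.9635²/(2·9.81) = 4.558 m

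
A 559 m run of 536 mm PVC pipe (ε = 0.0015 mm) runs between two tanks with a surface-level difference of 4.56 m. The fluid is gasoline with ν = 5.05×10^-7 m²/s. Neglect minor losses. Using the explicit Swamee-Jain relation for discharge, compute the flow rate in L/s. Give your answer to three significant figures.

Q ≈ 668 L/s

Swamee-Jain (Type II): Q = -0.965·√(gD⁵h_f/L)·ln[ε/(3.7D) + √(3.17ν²L/(gD³h_f))]
√(gD⁵h_f/L) = √(9.81·0.536⁵·4.56/559) = 0.05950
ε/(3.7D) = 7.56×10^-7; √(3.17ν²L/(gD³h_f)) = 8.10×10^-6
Q = -0.965·0.05950·ln(8.856×10^-6) = 0.6680 m³/s
Check: V = 2.96 m/s, Re = 3.14×10^6, f = 0.009803, h_f = 4.57 m ≈ 4.56 m ✓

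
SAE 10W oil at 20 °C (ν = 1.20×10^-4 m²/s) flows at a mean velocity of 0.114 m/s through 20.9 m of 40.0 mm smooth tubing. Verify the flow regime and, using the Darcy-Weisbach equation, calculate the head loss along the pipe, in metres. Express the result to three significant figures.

Re = VD/ν = 0.114·0.04000/1.20×10^-4 = 38.0 → laminar (Re < 2300)
f = 64/Re = 1.684
h_f = f(L/D)V²/(2g) = 1.684·(20.9/0.04000)·0.114²/(2·9.81) = 0.5829 m

h_f ≈ 0.583 m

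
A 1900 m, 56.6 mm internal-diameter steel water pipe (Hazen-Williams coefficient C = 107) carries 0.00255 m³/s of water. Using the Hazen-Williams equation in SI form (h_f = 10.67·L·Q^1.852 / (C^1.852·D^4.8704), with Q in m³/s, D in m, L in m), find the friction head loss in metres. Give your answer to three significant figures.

h_f = 10.67·1900·0.00255^1.852 / (107^1.852·0.0566^4.8704) = 66.02 m

h_f ≈ 66.0 m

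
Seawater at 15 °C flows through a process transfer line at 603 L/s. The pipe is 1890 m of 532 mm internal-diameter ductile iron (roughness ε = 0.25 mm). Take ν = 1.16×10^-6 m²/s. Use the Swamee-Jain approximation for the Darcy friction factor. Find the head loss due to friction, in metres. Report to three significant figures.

V = 4Q/(πD²) = 4·0.603/(π·0.532²) = 2.713 m/s
Re = VD/ν = 2.713·0.532/1.16×10^-6 = 1.24×10^6 → turbulent
ε/D = 0.25/532 = 4.70×10^-4
Swamee-Jain: f = 0.01699
h_f = f(L/D)V²/(2g) = 0.01699·(1890/0.532)·2.713²/(2·9.81) = 22.63 m

h_f ≈ 22.6 m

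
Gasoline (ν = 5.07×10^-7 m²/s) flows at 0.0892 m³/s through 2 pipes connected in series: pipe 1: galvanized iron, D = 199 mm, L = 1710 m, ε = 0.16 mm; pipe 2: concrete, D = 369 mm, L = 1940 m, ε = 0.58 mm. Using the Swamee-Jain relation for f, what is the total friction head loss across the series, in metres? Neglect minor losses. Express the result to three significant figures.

Pipe 1: V = 2.868 m/s, Re = 1.13×10^6, ε/D = 8.04×10^-4, f = 0.01904, h_1 = f(L/D)V²/2g = 68.58 m
Pipe 2: V = 0.8341 m/s, Re = 6.07×10^5, ε/D = 0.00157, f = 0.02246, h_2 = f(L/D)V²/2g = 4.186 m
Series → Q common, losses add: H = Σh = 72.77 m

H ≈ 72.8 m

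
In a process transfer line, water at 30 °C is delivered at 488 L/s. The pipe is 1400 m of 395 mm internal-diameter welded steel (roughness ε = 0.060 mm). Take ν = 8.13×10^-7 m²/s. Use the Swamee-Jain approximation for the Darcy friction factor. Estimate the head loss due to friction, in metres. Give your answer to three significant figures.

h_f ≈ 39.3 m

V = 4Q/(πD²) = 4·0.488/(π·0.395²) = 3.982 m/s
Re = VD/ν = 3.982·0.395/8.13×10^-7 = 1.93×10^6 → turbulent
ε/D = 0.060/395 = 1.52×10^-4
Swamee-Jain: f = 0.01371
h_f = f(L/D)V²/(2g) = 0.01371·(1400/0.395)·3.982²/(2·9.81) = 39.28 m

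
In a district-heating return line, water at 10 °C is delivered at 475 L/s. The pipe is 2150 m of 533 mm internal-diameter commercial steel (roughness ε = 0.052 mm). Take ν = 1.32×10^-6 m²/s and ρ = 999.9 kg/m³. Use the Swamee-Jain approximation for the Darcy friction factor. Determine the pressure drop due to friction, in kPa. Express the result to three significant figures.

V = 4Q/(πD²) = 4·0.475/(π·0.533²) = 2.129 m/s
Re = VD/ν = 2.129·0.533/1.32×10^-6 = 8.60×10^5 → turbulent
ε/D = 0.052/533 = 9.76×10^-5
Swamee-Jain: f = 0.01365
h_f = f(L/D)V²/(2g) = 0.01365·(2150/0.533)·2.129²/(2·9.81) = 12.72 m
Δp = ρg·h_f = 999.9·9.81·12.72 = 124.8 kPa

Δp ≈ 125 kPa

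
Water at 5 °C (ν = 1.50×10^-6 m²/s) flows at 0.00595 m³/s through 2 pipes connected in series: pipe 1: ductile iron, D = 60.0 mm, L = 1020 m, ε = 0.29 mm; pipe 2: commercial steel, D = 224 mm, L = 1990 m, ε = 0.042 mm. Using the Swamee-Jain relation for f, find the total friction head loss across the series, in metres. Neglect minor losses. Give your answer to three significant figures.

H ≈ 121 m

Pipe 1: V = 2.104 m/s, Re = 8.42×10^4, ε/D = 0.00483, f = 0.03147, h_1 = f(L/D)V²/2g = 120.7 m
Pipe 2: V = 0.1510 m/s, Re = 2.25×10^4, ε/D = 1.88×10^-4, f = 0.02555, h_2 = f(L/D)V²/2g = 0.2637 m
Series → Q common, losses add: H = Σh = 121.0 m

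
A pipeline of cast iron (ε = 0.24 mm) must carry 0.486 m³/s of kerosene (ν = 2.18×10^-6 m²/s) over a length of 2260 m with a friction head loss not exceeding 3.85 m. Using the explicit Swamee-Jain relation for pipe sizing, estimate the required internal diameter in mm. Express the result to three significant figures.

Swamee-Jain (Type III): D = 0.66·[ε^1.25·(LQ²/(gh_f))^4.75 + ν·Q^9.4·(L/(gh_f))^5.2]^0.04
LQ²/(gh_f) = 14.13; L/(gh_f) = 59.84
Term 1 = ε^1.25·(…)^4.75 = 8.69; Term 2 = ν·Q^9.4·(…)^5.2 = 4.30
D = 0.66·(8.69 + 4.30)^0.04 = 0.7313 m = 731 mm
Check: V = 1.16 m/s, Re = 3.88×10^5, f = 0.01689, h_f = 3.56 m ≈ 3.85 m ✓

D ≈ 731 mm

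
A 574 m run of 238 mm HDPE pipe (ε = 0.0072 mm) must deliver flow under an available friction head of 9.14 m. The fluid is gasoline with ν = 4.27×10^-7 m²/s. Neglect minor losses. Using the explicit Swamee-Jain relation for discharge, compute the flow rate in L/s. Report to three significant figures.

Q ≈ 112 L/s

Swamee-Jain (Type II): Q = -0.965·√(gD⁵h_f/L)·ln[ε/(3.7D) + √(3.17ν²L/(gD³h_f))]
√(gD⁵h_f/L) = √(9.81·0.238⁵·9.14/574) = 0.01092
ε/(3.7D) = 8.18×10^-6; √(3.17ν²L/(gD³h_f)) = 1.66×10^-5
Q = -0.965·0.01092·ln(2.474×10^-5) = 0.1118 m³/s
Check: V = 2.51 m/s, Re = 1.40×10^6, f = 0.01181, h_f = 9.17 m ≈ 9.14 m ✓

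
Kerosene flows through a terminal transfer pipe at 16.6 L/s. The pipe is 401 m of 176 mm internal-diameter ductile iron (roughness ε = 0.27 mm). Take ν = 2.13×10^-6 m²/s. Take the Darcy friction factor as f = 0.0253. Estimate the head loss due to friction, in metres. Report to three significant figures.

V = 4Q/(πD²) = 4·0.0166/(π·0.176²) = 0.6823 m/s
h_f = f(L/D)V²/(2g) = 0.02530·(401/0.176)·0.6823²/(2·9.81) = 1.368 m

h_f ≈ 1.37 m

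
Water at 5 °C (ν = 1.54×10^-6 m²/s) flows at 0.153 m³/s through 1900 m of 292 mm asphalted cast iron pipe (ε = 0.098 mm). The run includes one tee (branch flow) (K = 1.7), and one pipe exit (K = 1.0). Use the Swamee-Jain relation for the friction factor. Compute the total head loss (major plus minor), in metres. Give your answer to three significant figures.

V = 4Q/(πD²) = 2.285 m/s; V²/2g = 0.2661 m
Re = 4.33×10^5, ε/D = 3.36×10^-4 → f = 0.01681 (Swamee-Jain)
Major: h_f = f(L/D)·V²/2g = 0.01681·6507·0.2661 = 29.10 m
Minor: ΣK = 2.70; h_m = ΣK·V²/2g = 0.7184 m
Total H_L = 29.10 + 0.7184 = 29.82 m

H_L ≈ 29.8 m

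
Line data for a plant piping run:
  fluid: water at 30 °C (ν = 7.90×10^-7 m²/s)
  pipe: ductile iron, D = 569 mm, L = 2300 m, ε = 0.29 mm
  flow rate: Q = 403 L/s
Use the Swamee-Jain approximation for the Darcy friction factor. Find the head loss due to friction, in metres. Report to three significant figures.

V = 4Q/(πD²) = 4·0.403/(π·0.569²) = 1.585 m/s
Re = VD/ν = 1.585·0.569/7.90×10^-7 = 1.14×10^6 → turbulent
ε/D = 0.29/569 = 5.10×10^-4
Swamee-Jain: f = 0.01730
h_f = f(L/D)V²/(2g) = 0.01730·(2300/0.569)·1.585²/(2·9.81) = 8.953 m

h_f ≈ 8.95 m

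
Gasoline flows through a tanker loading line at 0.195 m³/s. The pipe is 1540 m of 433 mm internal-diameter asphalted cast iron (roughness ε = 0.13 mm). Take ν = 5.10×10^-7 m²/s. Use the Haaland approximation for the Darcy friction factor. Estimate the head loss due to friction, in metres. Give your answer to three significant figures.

h_f ≈ 4.94 m

V = 4Q/(πD²) = 4·0.195/(π·0.433²) = 1.324 m/s
Re = VD/ν = 1.324·0.433/5.10×10^-7 = 1.12×10^6 → turbulent
ε/D = 0.13/433 = 3.00×10^-4
Haaland: f = 0.01554
h_f = f(L/D)V²/(2g) = 0.01554·(1540/0.433)·1.324²/(2·9.81) = 4.939 m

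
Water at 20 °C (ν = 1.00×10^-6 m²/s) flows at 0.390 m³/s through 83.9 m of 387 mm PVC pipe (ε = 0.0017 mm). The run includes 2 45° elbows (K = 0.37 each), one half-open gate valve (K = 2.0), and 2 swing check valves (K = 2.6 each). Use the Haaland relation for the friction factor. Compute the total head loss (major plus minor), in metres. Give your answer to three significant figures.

H_L ≈ 5.81 m

V = 4Q/(πD²) = 3.316 m/s; V²/2g = 0.5603 m
Re = 1.28×10^6, ε/D = 4.39×10^-6 → f = 0.01120 (Haaland)
Major: h_f = f(L/D)·V²/2g = 0.01120·216.8·0.5603 = 1.361 m
Minor: ΣK = 7.94; h_m = ΣK·V²/2g = 4.449 m
Total H_L = 1.361 + 4.449 = 5.810 m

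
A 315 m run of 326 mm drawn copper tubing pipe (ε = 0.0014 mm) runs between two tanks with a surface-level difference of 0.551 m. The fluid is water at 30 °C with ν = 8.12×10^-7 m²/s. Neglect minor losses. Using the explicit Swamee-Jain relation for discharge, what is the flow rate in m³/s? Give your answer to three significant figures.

Swamee-Jain (Type II): Q = -0.965·√(gD⁵h_f/L)·ln[ε/(3.7D) + √(3.17ν²L/(gD³h_f))]
√(gD⁵h_f/L) = √(9.81·0.326⁵·0.551/315) = 0.007949
ε/(3.7D) = 1.16×10^-6; √(3.17ν²L/(gD³h_f)) = 5.93×10^-5
Q = -0.965·0.007949·ln(6.045×10^-5) = 0.07451 m³/s
Check: V = 0.893 m/s, Re = 3.58×10^5, f = 0.01396, h_f = 0.548 m ≈ 0.551 m ✓

Q ≈ 0.0745 m³/s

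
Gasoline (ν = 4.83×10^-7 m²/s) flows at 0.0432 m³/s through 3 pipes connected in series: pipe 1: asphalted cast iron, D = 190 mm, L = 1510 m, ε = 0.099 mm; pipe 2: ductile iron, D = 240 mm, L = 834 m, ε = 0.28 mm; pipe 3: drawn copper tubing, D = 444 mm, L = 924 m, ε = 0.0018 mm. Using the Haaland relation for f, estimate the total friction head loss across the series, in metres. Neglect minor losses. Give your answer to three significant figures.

Pipe 1: V = 1.524 m/s, Re = 5.99×10^5, ε/D = 5.21×10^-4, f = 0.01758, h_1 = f(L/D)V²/2g = 16.53 m
Pipe 2: V = 0.9549 m/s, Re = 4.74×10^5, ε/D = 0.00117, f = 0.02093, h_2 = f(L/D)V²/2g = 3.380 m
Pipe 3: V = 0.2790 m/s, Re = 2.56×10^5, ε/D = 4.05×10^-6, f = 0.01480, h_3 = f(L/D)V²/2g = 0.1222 m
Series → Q common, losses add: H = Σh = 20.04 m

H ≈ 20.0 m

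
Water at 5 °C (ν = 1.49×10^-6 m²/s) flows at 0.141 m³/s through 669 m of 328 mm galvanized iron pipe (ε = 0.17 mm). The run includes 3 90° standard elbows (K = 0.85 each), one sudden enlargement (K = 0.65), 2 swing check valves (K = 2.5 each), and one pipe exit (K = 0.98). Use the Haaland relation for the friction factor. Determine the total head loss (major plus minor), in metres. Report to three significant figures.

H_L ≈ 6.50 m

V = 4Q/(πD²) = 1.669 m/s; V²/2g = 0.1419 m
Re = 3.67×10^5, ε/D = 5.18×10^-4 → f = 0.01796 (Haaland)
Major: h_f = f(L/D)·V²/2g = 0.01796·2040·0.1419 = 5.199 m
Minor: ΣK = 9.18; h_m = ΣK·V²/2g = 1.303 m
Total H_L = 5.199 + 1.303 = 6.502 m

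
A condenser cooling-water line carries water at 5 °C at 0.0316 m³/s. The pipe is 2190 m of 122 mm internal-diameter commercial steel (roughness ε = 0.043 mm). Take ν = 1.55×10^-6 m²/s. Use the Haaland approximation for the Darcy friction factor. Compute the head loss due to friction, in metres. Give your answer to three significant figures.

V = 4Q/(πD²) = 4·0.0316/(π·0.122²) = 2.703 m/s
Re = VD/ν = 2.703·0.122/1.55×10^-6 = 2.13×10^5 → turbulent
ε/D = 0.043/122 = 3.52×10^-4
Haaland: f = 0.01771
h_f = f(L/D)V²/(2g) = 0.01771·(2190/0.122)·2.703²/(2·9.81) = 118.4 m

h_f ≈ 118 m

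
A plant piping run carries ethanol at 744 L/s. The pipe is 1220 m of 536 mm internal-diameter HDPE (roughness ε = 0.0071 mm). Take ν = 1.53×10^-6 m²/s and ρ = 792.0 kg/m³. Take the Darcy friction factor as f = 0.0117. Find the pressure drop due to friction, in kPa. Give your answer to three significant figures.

V = 4Q/(πD²) = 4·0.744/(π·0.536²) = 3.297 m/s
h_f = f(L/D)V²/(2g) = 0.01170·(1220/0.536)·3.297²/(2·9.81) = 14.76 m
Δp = ρg·h_f = 792.0·9.81·14.76 = 114.7 kPa

Δp ≈ 115 kPa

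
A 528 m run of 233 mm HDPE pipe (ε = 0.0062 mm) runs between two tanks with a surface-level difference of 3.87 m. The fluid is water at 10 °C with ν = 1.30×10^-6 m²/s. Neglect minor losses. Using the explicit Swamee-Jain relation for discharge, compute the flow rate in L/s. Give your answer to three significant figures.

Swamee-Jain (Type II): Q = -0.965·√(gD⁵h_f/L)·ln[ε/(3.7D) + √(3.17ν²L/(gD³h_f))]
√(gD⁵h_f/L) = √(9.81·0.233⁵·3.87/528) = 0.007027
ε/(3.7D) = 7.19×10^-6; √(3.17ν²L/(gD³h_f)) = 7.67×10^-5
Q = -0.965·0.007027·ln(8.394×10^-5) = 0.06364 m³/s
Check: V = 1.49 m/s, Re = 2.68×10^5, f = 0.01498, h_f = 3.85 m ≈ 3.87 m ✓

Q ≈ 63.6 L/s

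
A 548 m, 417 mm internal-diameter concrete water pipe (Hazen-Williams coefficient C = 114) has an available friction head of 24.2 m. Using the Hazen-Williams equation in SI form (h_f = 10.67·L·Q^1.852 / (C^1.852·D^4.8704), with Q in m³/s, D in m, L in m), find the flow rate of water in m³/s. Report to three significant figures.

Q ≈ 0.590 m³/s

Rearranging: Q = [h_f·C^1.852·D^4.8704 / (10.67·L)]^(1/1.852)
Q = [24.2·114^1.852·0.417^4.8704 / (10.67·548)]^0.540 = 0.5904 m³/s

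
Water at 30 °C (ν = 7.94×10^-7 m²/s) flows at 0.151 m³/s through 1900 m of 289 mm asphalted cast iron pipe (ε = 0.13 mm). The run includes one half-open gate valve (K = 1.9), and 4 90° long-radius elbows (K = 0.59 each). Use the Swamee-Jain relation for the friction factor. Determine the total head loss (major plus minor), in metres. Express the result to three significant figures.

H_L ≈ 31.4 m

V = 4Q/(πD²) = 2.302 m/s; V²/2g = 0.2701 m
Re = 8.38×10^5, ε/D = 4.50×10^-4 → f = 0.01705 (Swamee-Jain)
Major: h_f = f(L/D)·V²/2g = 0.01705·6574·0.2701 = 30.28 m
Minor: ΣK = 4.26; h_m = ΣK·V²/2g = 1.151 m
Total H_L = 30.28 + 1.151 = 31.43 m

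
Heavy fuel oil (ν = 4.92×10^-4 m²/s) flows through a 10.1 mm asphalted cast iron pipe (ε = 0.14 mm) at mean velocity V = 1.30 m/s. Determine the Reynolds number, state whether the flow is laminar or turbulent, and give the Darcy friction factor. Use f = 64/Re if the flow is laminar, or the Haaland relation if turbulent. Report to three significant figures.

Re = VD/ν = 1.300·0.0101/4.92×10^-4 = 26.7
Re < 2300 → laminar → f = 64/Re = 2.398

Re ≈ 26.7; laminar; f = 64/Re ≈ 2.40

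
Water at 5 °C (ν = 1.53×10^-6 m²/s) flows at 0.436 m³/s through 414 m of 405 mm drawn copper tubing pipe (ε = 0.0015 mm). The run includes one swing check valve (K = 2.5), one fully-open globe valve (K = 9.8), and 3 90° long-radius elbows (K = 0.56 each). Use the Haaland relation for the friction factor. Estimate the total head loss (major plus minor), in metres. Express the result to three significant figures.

H_L ≈ 15.2 m

V = 4Q/(πD²) = 3.384 m/s; V²/2g = 0.5838 m
Re = 8.96×10^5, ε/D = 3.70×10^-6 → f = 0.01186 (Haaland)
Major: h_f = f(L/D)·V²/2g = 0.01186·1022·0.5838 = 7.078 m
Minor: ΣK = 14.0; h_m = ΣK·V²/2g = 8.162 m
Total H_L = 7.078 + 8.162 = 15.24 m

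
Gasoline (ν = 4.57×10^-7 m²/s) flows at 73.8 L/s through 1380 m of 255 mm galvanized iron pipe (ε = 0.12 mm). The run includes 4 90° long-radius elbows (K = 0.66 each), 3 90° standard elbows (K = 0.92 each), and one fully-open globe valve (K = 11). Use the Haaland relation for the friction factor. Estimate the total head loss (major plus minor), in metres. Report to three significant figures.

V = 4Q/(πD²) = 1.445 m/s; V²/2g = 0.1064 m
Re = 8.06×10^5, ε/D = 4.71×10^-4 → f = 0.01707 (Haaland)
Major: h_f = f(L/D)·V²/2g = 0.01707·5412·0.1064 = 9.833 m
Minor: ΣK = 16.4; h_m = ΣK·V²/2g = 1.745 m
Total H_L = 9.833 + 1.745 = 11.58 m

H_L ≈ 11.6 m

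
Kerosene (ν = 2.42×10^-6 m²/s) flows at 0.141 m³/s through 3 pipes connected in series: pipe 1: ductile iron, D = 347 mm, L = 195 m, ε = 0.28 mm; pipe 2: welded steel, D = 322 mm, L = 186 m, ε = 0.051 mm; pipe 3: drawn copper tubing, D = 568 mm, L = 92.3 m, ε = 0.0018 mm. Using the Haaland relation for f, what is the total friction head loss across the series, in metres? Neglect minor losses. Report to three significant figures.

H ≈ 2.75 m

Pipe 1: V = 1.491 m/s, Re = 2.14×10^5, ε/D = 8.07×10^-4, f = 0.02002, h_1 = f(L/D)V²/2g = 1.275 m
Pipe 2: V = 1.731 m/s, Re = 2.30×10^5, ε/D = 1.58×10^-4, f = 0.01627, h_2 = f(L/D)V²/2g = 1.436 m
Pipe 3: V = 0.5565 m/s, Re = 1.31×10^5, ε/D = 3.17×10^-6, f = 0.01688, h_3 = f(L/D)V²/2g = 0.04330 m
Series → Q common, losses add: H = Σh = 2.754 m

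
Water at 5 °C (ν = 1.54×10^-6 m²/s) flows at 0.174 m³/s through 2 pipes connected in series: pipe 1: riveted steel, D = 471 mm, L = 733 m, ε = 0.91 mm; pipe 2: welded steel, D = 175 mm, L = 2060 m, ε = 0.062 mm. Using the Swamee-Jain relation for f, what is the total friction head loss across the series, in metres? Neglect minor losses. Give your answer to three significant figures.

H ≈ 515 m

Pipe 1: V = 0.9987 m/s, Re = 3.05×10^5, ε/D = 0.00193, f = 0.02396, h_1 = f(L/D)V²/2g = 1.895 m
Pipe 2: V = 7.234 m/s, Re = 8.22×10^5, ε/D = 3.54×10^-4, f = 0.01635, h_2 = f(L/D)V²/2g = 513.4 m
Series → Q common, losses add: H = Σh = 515.3 m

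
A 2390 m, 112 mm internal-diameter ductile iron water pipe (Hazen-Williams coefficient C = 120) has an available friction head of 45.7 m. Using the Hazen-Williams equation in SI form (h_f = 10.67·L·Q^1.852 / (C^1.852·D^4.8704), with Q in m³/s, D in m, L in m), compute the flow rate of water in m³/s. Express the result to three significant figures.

Rearranging: Q = [h_f·C^1.852·D^4.8704 / (10.67·L)]^(1/1.852)
Q = [45.7·120^1.852·0.112^4.8704 / (10.67·2390)]^0.540 = 0.01247 m³/s

Q ≈ 0.0125 m³/s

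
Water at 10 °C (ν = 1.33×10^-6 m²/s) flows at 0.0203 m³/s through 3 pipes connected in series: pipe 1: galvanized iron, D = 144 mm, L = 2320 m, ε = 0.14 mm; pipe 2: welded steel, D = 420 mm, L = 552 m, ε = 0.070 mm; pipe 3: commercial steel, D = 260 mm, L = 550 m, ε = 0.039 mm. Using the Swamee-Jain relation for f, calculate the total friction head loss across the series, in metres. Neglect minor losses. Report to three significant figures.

Pipe 1: V = 1.246 m/s, Re = 1.35×10^5, ε/D = 9.72×10^-4, f = 0.02167, h_1 = f(L/D)V²/2g = 27.65 m
Pipe 2: V = 0.1465 m/s, Re = 4.63×10^4, ε/D = 1.67×10^-4, f = 0.02177, h_2 = f(L/D)V²/2g = 0.03130 m
Pipe 3: V = 0.3823 m/s, Re = 7.47×10^4, ε/D = 1.50×10^-4, f = 0.01974, h_3 = f(L/D)V²/2g = 0.3112 m
Series → Q common, losses add: H = Σh = 27.99 m

H ≈ 28.0 m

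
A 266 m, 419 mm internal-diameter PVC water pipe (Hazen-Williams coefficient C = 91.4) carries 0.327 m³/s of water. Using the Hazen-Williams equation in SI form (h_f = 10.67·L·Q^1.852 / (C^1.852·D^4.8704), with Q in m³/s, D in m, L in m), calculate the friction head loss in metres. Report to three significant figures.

h_f ≈ 5.78 m

h_f = 10.67·266·0.327^1.852 / (91.4^1.852·0.419^4.8704) = 5.785 m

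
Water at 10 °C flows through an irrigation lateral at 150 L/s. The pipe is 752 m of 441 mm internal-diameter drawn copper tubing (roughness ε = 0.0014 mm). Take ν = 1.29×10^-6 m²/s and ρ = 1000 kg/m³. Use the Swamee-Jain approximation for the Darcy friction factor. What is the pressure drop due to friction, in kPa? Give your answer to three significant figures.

V = 4Q/(πD²) = 4·0.150/(π·0.441²) = 0.9820 m/s
Re = VD/ν = 0.9820·0.441/1.29×10^-6 = 3.36×10^5 → turbulent
ε/D = 0.0014/441 = 3.17×10^-6
Swamee-Jain: f = 0.01412
h_f = f(L/D)V²/(2g) = 0.01412·(752/0.441)·0.9820²/(2·9.81) = 1.183 m
Δp = ρg·h_f = 1000·9.81·1.183 = 11.61 kPa

Δp ≈ 11.6 kPa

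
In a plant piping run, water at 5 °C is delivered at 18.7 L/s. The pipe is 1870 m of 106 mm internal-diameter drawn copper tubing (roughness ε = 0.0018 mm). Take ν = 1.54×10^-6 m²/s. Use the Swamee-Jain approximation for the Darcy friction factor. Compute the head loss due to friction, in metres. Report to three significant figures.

h_f ≈ 67.3 m

V = 4Q/(πD²) = 4·0.0187/(π·0.106²) = 2.119 m/s
Re = VD/ν = 2.119·0.106/1.54×10^-6 = 1.46×10^5 → turbulent
ε/D = 0.0018/106 = 1.70×10^-5
Swamee-Jain: f = 0.01666
h_f = f(L/D)V²/(2g) = 0.01666·(1870/0.106)·2.119²/(2·9.81) = 67.28 m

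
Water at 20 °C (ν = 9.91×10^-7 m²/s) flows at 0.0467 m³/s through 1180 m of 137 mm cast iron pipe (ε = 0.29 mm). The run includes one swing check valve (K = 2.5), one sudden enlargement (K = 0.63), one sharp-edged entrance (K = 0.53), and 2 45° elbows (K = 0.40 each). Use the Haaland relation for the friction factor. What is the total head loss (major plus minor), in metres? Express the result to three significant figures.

V = 4Q/(πD²) = 3.168 m/s; V²/2g = 0.5115 m
Re = 4.38×10^5, ε/D = 0.00212 → f = 0.02418 (Haaland)
Major: h_f = f(L/D)·V²/2g = 0.02418·8613·0.5115 = 106.5 m
Minor: ΣK = 4.46; h_m = ΣK·V²/2g = 2.281 m
Total H_L = 106.5 + 2.281 = 108.8 m

H_L ≈ 109 m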